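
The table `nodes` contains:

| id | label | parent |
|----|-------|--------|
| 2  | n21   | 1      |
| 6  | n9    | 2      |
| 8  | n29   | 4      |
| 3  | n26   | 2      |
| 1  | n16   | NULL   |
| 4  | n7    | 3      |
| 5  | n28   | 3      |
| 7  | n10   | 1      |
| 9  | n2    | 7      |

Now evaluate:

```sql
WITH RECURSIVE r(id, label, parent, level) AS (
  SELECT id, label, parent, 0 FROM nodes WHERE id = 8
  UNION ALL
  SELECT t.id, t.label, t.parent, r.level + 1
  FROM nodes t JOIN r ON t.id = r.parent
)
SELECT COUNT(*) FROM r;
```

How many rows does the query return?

Base: id=8 (n29), parent=4, level 0.
Iteration 1: join on id=4 -> n7 (id 4, parent=3, level 1).
Iteration 2: join on id=3 -> n26 (id 3, parent=2, level 2).
Iteration 3: join on id=2 -> n21 (id 2, parent=1, level 3).
Iteration 4: join on id=1 -> n16 (id 1, parent=NULL, level 4).
Iteration 5: parent is NULL; no match; recursion stops.
Total rows emitted: 5.

5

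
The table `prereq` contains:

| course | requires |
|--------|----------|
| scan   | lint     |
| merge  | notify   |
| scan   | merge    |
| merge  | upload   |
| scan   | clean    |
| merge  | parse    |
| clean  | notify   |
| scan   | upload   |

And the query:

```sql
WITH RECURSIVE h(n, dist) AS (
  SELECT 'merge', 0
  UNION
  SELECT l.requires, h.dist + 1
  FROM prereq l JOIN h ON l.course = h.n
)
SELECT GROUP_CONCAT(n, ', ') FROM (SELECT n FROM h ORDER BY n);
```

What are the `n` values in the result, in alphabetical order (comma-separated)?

merge, notify, parse, upload

Base: (merge, dist=0).
Iteration 1: edges from {merge} -> (notify, dist=1), (parse, dist=1), (upload, dist=1).
Iteration 2: no outgoing edges from {notify,parse,upload}; recursion stops.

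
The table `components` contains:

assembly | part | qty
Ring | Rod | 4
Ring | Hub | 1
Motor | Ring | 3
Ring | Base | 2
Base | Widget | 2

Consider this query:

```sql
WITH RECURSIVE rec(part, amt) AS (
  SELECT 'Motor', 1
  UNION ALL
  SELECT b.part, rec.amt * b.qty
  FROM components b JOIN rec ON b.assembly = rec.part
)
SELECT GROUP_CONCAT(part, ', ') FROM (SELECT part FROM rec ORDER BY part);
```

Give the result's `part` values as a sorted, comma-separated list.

Base: (Motor, amt=1).
Iteration 1: components of {Motor} -> Ring = 1*3 = 3.
Iteration 2: components of {Ring} -> Base = 3*2 = 6, Hub = 3*1 = 3, Rod = 3*4 = 12.
Iteration 3: components of {Base,Hub,Rod} -> Widget = 6*2 = 12.
Iteration 4: no further components; recursion stops.

Base, Hub, Motor, Ring, Rod, Widget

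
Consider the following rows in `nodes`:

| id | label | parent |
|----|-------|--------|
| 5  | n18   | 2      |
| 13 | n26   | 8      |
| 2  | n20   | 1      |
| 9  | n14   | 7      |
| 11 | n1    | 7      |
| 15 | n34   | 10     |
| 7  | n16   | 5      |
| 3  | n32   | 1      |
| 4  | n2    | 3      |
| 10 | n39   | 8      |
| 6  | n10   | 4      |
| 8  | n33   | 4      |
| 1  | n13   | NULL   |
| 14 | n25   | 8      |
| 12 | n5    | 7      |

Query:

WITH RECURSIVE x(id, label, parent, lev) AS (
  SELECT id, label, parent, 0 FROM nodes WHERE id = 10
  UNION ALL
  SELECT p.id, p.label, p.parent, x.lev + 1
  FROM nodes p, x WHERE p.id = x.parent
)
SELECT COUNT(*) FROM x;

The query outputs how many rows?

5

Base: id=10 (n39), parent=8, lev 0.
Iteration 1: join on id=8 -> n33 (id 8, parent=4, lev 1).
Iteration 2: join on id=4 -> n2 (id 4, parent=3, lev 2).
Iteration 3: join on id=3 -> n32 (id 3, parent=1, lev 3).
Iteration 4: join on id=1 -> n13 (id 1, parent=NULL, lev 4).
Iteration 5: parent is NULL; no match; recursion stops.
Total rows emitted: 5.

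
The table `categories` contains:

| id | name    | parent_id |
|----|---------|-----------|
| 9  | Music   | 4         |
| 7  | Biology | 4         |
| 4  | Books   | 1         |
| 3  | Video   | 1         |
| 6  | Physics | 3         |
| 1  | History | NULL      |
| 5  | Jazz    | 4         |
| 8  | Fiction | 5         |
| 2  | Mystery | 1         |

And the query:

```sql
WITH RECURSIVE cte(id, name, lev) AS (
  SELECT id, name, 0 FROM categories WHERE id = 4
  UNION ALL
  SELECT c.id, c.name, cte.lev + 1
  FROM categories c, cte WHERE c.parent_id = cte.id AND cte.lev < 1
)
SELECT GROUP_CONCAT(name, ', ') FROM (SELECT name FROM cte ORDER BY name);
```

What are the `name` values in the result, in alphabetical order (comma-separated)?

Biology, Books, Jazz, Music

Base: id=4 (Books) at lev 0.
Iteration 1: rows with parent_id in {4} -> Jazz (id 5, lev 1), Biology (id 7, lev 1), Music (id 9, lev 1).
Iteration 2: lev < 1 fails for all current rows; recursion stops.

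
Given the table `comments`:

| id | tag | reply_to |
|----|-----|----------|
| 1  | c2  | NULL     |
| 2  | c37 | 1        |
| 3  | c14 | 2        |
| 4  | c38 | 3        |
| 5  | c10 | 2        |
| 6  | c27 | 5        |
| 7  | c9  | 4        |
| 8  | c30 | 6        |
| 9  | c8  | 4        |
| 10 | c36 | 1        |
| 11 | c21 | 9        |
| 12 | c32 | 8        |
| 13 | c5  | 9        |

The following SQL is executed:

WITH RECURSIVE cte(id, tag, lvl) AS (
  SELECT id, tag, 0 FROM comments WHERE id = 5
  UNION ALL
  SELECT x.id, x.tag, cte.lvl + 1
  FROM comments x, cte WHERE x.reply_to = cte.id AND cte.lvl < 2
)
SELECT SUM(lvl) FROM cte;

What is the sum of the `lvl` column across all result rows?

Base: id=5 (c10) at lvl 0.
Iteration 1: rows with reply_to in {5} -> c27 (id 6, lvl 1).
Iteration 2: rows with reply_to in {6} -> c30 (id 8, lvl 2).
Iteration 3: lvl < 2 fails for all current rows; recursion stops.
SUM(lvl) = 0 + 1 + 2 = 3.

3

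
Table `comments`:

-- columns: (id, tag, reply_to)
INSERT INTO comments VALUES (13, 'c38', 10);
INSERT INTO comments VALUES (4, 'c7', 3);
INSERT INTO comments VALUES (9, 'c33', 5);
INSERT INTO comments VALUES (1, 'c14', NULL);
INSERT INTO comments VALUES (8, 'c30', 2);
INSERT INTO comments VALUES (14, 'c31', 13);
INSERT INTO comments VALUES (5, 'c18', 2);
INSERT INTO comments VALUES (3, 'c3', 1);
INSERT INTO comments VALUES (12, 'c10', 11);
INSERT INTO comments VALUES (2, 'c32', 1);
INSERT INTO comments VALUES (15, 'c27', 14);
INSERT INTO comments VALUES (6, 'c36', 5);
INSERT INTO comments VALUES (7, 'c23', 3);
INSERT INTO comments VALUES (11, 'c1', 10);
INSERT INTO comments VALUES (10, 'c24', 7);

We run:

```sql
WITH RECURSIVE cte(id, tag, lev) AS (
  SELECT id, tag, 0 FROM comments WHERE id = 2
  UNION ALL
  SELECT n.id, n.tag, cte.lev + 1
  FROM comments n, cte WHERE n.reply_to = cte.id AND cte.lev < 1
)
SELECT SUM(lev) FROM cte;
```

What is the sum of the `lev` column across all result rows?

Base: id=2 (c32) at lev 0.
Iteration 1: rows with reply_to in {2} -> c18 (id 5, lev 1), c30 (id 8, lev 1).
Iteration 2: lev < 1 fails for all current rows; recursion stops.
SUM(lev) = 0 + 1 + 1 = 2.

2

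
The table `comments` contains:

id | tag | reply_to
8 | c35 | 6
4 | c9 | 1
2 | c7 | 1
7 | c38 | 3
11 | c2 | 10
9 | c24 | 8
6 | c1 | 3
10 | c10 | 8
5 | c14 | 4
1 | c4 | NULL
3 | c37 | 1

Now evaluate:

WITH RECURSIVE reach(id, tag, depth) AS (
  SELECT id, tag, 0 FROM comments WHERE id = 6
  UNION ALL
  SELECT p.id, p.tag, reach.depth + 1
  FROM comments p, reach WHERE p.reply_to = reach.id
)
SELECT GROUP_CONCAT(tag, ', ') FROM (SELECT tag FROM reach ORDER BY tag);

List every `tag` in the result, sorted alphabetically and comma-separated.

Base: id=6 (c1) at depth 0.
Iteration 1: rows with reply_to in {6} -> c35 (id 8, depth 1).
Iteration 2: rows with reply_to in {8} -> c24 (id 9, depth 2), c10 (id 10, depth 2).
Iteration 3: rows with reply_to in {9,10} -> c2 (id 11, depth 3).
Iteration 4: no rows with reply_to in {11}; recursion stops.

c1, c10, c2, c24, c35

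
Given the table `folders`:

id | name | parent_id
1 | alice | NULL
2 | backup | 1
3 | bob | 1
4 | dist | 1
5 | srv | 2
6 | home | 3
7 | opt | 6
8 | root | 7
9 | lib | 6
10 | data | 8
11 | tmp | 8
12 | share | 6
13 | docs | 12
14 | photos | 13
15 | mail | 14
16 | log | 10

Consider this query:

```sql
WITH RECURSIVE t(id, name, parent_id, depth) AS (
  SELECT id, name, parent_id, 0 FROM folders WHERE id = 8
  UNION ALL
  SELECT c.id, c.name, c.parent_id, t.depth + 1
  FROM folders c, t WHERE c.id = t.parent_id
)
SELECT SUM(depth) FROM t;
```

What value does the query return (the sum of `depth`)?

Base: id=8 (root), parent_id=7, depth 0.
Iteration 1: join on id=7 -> opt (id 7, parent_id=6, depth 1).
Iteration 2: join on id=6 -> home (id 6, parent_id=3, depth 2).
Iteration 3: join on id=3 -> bob (id 3, parent_id=1, depth 3).
Iteration 4: join on id=1 -> alice (id 1, parent_id=NULL, depth 4).
Iteration 5: parent_id is NULL; no match; recursion stops.
SUM(depth) = 0 + 1 + 2 + 3 + 4 = 10.

10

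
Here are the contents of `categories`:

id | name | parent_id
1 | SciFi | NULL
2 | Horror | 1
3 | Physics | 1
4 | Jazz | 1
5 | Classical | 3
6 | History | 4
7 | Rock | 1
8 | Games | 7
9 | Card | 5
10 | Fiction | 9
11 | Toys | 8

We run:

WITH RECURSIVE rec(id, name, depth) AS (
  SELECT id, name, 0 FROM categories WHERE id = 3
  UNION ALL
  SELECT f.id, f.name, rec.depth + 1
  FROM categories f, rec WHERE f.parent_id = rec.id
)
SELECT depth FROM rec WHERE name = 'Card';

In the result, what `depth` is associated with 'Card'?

Base: id=3 (Physics) at depth 0.
Iteration 1: rows with parent_id in {3} -> Classical (id 5, depth 1).
Iteration 2: rows with parent_id in {5} -> Card (id 9, depth 2).
Iteration 3: rows with parent_id in {9} -> Fiction (id 10, depth 3).
Iteration 4: no rows with parent_id in {10}; recursion stops.

2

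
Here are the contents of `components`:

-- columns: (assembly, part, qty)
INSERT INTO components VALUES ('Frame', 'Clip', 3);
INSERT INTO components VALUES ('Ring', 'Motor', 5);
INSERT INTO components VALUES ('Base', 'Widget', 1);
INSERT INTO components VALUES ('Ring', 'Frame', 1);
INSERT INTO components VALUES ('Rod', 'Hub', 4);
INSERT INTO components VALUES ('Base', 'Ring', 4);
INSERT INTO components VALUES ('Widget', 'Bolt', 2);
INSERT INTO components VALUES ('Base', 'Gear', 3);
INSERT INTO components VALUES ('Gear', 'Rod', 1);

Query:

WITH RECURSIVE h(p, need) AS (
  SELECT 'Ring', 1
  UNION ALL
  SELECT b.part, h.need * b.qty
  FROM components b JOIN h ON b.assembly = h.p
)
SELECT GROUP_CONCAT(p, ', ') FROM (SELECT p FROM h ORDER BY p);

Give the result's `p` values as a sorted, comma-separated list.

Clip, Frame, Motor, Ring

Base: (Ring, need=1).
Iteration 1: components of {Ring} -> Frame = 1*1 = 1, Motor = 1*5 = 5.
Iteration 2: components of {Frame,Motor} -> Clip = 1*3 = 3.
Iteration 3: no further components; recursion stops.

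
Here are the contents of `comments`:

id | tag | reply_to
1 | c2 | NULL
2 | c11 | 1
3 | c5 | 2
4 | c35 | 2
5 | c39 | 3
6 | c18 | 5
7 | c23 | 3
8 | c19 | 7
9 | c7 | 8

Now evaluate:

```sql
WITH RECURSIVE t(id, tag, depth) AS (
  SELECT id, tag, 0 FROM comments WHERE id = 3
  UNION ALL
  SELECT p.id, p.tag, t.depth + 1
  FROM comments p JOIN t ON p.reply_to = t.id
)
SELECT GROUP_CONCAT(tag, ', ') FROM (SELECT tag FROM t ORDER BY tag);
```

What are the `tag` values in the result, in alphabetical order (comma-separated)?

c18, c19, c23, c39, c5, c7

Base: id=3 (c5) at depth 0.
Iteration 1: rows with reply_to in {3} -> c39 (id 5, depth 1), c23 (id 7, depth 1).
Iteration 2: rows with reply_to in {5,7} -> c18 (id 6, depth 2), c19 (id 8, depth 2).
Iteration 3: rows with reply_to in {6,8} -> c7 (id 9, depth 3).
Iteration 4: no rows with reply_to in {9}; recursion stops.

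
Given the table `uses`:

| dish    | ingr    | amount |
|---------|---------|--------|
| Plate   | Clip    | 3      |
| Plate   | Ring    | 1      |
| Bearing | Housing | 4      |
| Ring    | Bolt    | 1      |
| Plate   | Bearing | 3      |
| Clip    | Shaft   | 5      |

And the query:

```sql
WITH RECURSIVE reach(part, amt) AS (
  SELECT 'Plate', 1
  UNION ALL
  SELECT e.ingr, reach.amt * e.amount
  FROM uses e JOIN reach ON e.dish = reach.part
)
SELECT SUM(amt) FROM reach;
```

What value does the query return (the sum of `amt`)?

36

Base: (Plate, amt=1).
Iteration 1: components of {Plate} -> Bearing = 1*3 = 3, Clip = 1*3 = 3, Ring = 1*1 = 1.
Iteration 2: components of {Bearing,Clip,Ring} -> Bolt = 1*1 = 1, Housing = 3*4 = 12, Shaft = 3*5 = 15.
Iteration 3: no further components; recursion stops.
SUM(amt) = 1 + 1 + 3 + 3 + 1 + 15 + 12 = 36.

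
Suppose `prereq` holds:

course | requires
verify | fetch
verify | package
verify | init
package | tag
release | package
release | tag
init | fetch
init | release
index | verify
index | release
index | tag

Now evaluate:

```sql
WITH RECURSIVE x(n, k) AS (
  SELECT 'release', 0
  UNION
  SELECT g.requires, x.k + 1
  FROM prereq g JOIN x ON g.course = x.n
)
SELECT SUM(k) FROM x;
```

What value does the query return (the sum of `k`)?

4

Base: (release, k=0).
Iteration 1: edges from {release} -> (package, k=1), (tag, k=1).
Iteration 2: edges from {package,tag} -> (tag, k=2).
Iteration 3: no outgoing edges from {tag}; recursion stops.
SUM(k) = 0 + 1 + 1 + 2 = 4.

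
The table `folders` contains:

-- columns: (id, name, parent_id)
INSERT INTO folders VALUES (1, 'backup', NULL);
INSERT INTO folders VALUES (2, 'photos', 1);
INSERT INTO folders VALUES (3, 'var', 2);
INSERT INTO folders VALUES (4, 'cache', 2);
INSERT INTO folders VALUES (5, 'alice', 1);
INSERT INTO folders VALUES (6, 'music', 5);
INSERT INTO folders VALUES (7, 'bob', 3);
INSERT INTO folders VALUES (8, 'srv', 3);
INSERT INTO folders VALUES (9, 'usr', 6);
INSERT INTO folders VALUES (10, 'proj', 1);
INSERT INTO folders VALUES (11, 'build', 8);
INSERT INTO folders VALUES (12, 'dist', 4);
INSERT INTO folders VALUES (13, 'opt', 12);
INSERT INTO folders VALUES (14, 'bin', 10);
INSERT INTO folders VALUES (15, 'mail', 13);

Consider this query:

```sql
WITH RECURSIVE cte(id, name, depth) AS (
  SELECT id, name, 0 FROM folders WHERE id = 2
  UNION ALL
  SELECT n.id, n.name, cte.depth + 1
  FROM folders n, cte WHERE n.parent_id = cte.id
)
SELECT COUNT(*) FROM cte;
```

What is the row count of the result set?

9

Base: id=2 (photos) at depth 0.
Iteration 1: rows with parent_id in {2} -> var (id 3, depth 1), cache (id 4, depth 1).
Iteration 2: rows with parent_id in {3,4} -> bob (id 7, depth 2), srv (id 8, depth 2), dist (id 12, depth 2).
Iteration 3: rows with parent_id in {7,8,12} -> build (id 11, depth 3), opt (id 13, depth 3).
Iteration 4: rows with parent_id in {11,13} -> mail (id 15, depth 4).
Iteration 5: no rows with parent_id in {15}; recursion stops.
Total rows emitted: 9.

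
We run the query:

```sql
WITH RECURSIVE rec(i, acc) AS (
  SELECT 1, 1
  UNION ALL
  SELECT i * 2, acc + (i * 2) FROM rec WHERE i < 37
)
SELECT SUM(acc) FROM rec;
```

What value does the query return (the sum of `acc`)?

247

Base: i=1, acc=1.
Iteration 1: 1 < 37 holds -> i = 1 * 2 = 2, acc = 1 + 2 = 3.
Iteration 2: 2 < 37 holds -> i = 2 * 2 = 4, acc = 3 + 4 = 7.
Iteration 3: 4 < 37 holds -> i = 4 * 2 = 8, acc = 7 + 8 = 15.
Iteration 4: 8 < 37 holds -> i = 8 * 2 = 16, acc = 15 + 16 = 31.
Iteration 5: 16 < 37 holds -> i = 16 * 2 = 32, acc = 31 + 32 = 63.
Iteration 6: 32 < 37 holds -> i = 32 * 2 = 64, acc = 63 + 64 = 127.
Iteration 7: 64 < 37 fails; recursion stops.
SUM(acc) = 1 + 3 + 7 + 15 + 31 + 63 + 127 = 247.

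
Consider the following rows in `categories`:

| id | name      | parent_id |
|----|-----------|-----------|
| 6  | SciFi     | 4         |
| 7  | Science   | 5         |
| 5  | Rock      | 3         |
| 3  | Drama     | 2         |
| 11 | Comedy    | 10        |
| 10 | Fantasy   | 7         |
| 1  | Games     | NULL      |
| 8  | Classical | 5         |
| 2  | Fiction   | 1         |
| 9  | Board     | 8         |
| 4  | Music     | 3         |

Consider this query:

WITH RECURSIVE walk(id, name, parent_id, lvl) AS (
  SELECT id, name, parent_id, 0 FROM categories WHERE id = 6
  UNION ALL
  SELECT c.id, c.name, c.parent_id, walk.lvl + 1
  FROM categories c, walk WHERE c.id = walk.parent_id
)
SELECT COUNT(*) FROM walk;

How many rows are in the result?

5

Base: id=6 (SciFi), parent_id=4, lvl 0.
Iteration 1: join on id=4 -> Music (id 4, parent_id=3, lvl 1).
Iteration 2: join on id=3 -> Drama (id 3, parent_id=2, lvl 2).
Iteration 3: join on id=2 -> Fiction (id 2, parent_id=1, lvl 3).
Iteration 4: join on id=1 -> Games (id 1, parent_id=NULL, lvl 4).
Iteration 5: parent_id is NULL; no match; recursion stops.
Total rows emitted: 5.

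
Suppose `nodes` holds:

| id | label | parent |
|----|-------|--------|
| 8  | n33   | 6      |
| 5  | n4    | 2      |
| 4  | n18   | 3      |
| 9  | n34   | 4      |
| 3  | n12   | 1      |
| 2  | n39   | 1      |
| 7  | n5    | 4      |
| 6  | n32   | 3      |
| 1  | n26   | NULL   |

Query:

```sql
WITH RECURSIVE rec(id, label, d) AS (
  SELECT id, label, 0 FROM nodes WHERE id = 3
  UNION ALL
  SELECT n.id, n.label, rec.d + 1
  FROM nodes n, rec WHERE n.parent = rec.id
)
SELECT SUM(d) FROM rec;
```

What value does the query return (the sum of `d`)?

Base: id=3 (n12) at d 0.
Iteration 1: rows with parent in {3} -> n18 (id 4, d 1), n32 (id 6, d 1).
Iteration 2: rows with parent in {4,6} -> n5 (id 7, d 2), n33 (id 8, d 2), n34 (id 9, d 2).
Iteration 3: no rows with parent in {7,8,9}; recursion stops.
SUM(d) = 0 + 1 + 1 + 2 + 2 + 2 = 8.

8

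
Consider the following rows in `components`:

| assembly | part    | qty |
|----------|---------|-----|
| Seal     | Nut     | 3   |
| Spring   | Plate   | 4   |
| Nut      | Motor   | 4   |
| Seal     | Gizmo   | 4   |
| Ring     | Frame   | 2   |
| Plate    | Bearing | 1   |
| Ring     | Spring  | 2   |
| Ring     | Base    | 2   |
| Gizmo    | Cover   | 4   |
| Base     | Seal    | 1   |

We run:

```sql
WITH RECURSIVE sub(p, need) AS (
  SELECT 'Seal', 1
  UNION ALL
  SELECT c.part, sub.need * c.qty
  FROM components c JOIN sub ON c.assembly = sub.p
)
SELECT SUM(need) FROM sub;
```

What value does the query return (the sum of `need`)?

Base: (Seal, need=1).
Iteration 1: components of {Seal} -> Gizmo = 1*4 = 4, Nut = 1*3 = 3.
Iteration 2: components of {Gizmo,Nut} -> Cover = 4*4 = 16, Motor = 3*4 = 12.
Iteration 3: no further components; recursion stops.
SUM(need) = 1 + 3 + 4 + 12 + 16 = 36.

36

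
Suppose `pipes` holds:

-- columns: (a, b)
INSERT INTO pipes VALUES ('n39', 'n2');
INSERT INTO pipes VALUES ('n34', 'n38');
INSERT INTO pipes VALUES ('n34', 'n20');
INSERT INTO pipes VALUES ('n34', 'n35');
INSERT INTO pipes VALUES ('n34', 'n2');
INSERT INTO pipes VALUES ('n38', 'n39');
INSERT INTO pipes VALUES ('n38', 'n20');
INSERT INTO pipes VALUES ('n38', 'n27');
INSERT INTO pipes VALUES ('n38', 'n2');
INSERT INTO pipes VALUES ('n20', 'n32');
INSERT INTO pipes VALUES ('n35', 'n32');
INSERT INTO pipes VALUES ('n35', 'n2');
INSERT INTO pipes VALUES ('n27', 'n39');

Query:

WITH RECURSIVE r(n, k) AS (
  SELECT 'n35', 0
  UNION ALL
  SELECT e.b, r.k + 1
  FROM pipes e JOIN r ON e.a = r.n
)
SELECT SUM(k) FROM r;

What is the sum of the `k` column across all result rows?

2

Base: (n35, k=0).
Iteration 1: edges from {n35} -> (n2, k=1), (n32, k=1).
Iteration 2: no outgoing edges from {n2,n32}; recursion stops.
SUM(k) = 0 + 1 + 1 = 2.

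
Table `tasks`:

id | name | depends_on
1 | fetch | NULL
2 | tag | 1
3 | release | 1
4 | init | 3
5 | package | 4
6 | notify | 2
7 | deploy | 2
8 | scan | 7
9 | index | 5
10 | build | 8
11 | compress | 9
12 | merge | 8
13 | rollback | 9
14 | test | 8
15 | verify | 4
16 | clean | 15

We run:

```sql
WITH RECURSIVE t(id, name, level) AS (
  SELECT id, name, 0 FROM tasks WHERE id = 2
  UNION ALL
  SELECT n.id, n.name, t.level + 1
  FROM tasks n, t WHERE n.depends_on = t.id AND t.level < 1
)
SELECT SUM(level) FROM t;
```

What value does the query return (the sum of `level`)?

Base: id=2 (tag) at level 0.
Iteration 1: rows with depends_on in {2} -> notify (id 6, level 1), deploy (id 7, level 1).
Iteration 2: level < 1 fails for all current rows; recursion stops.
SUM(level) = 0 + 1 + 1 = 2.

2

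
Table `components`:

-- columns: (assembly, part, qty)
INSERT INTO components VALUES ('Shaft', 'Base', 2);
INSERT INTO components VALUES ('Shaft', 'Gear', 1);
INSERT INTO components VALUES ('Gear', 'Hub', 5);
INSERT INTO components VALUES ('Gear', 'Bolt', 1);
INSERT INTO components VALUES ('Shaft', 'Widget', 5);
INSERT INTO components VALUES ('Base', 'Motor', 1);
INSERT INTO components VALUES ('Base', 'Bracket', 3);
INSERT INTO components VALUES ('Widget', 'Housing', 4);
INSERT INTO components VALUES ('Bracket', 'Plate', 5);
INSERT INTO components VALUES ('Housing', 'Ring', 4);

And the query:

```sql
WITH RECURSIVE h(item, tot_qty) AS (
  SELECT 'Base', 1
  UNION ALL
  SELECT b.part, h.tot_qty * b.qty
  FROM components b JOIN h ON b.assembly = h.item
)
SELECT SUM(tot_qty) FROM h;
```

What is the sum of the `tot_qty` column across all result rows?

Base: (Base, tot_qty=1).
Iteration 1: components of {Base} -> Bracket = 1*3 = 3, Motor = 1*1 = 1.
Iteration 2: components of {Bracket,Motor} -> Plate = 3*5 = 15.
Iteration 3: no further components; recursion stops.
SUM(tot_qty) = 1 + 1 + 3 + 15 = 20.

20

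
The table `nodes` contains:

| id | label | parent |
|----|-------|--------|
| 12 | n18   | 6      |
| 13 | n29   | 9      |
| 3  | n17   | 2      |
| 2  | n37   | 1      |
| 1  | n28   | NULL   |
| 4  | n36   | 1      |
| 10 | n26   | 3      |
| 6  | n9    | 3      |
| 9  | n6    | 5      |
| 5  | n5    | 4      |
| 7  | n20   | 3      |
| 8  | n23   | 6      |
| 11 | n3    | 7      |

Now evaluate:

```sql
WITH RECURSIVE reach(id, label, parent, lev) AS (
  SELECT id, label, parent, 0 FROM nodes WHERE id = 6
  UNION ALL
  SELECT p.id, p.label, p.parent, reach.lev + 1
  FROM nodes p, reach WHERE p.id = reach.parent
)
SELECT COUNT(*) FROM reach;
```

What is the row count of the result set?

4

Base: id=6 (n9), parent=3, lev 0.
Iteration 1: join on id=3 -> n17 (id 3, parent=2, lev 1).
Iteration 2: join on id=2 -> n37 (id 2, parent=1, lev 2).
Iteration 3: join on id=1 -> n28 (id 1, parent=NULL, lev 3).
Iteration 4: parent is NULL; no match; recursion stops.
Total rows emitted: 4.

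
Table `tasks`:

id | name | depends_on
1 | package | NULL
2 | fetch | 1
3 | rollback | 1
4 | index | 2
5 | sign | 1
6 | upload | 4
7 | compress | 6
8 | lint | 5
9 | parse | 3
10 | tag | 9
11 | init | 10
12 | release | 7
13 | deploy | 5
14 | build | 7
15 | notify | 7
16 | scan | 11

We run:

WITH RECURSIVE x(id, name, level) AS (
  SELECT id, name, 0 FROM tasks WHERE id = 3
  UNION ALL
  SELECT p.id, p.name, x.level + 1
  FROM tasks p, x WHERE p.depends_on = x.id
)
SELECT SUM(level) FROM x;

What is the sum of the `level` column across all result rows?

10

Base: id=3 (rollback) at level 0.
Iteration 1: rows with depends_on in {3} -> parse (id 9, level 1).
Iteration 2: rows with depends_on in {9} -> tag (id 10, level 2).
Iteration 3: rows with depends_on in {10} -> init (id 11, level 3).
Iteration 4: rows with depends_on in {11} -> scan (id 16, level 4).
Iteration 5: no rows with depends_on in {16}; recursion stops.
SUM(level) = 0 + 1 + 2 + 3 + 4 = 10.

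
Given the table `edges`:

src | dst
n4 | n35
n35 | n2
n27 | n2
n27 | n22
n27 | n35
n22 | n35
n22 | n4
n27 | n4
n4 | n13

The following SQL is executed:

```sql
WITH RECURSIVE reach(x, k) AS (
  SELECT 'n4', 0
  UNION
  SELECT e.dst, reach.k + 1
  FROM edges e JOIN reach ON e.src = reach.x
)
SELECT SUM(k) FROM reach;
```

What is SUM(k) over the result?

4

Base: (n4, k=0).
Iteration 1: edges from {n4} -> (n13, k=1), (n35, k=1).
Iteration 2: edges from {n13,n35} -> (n2, k=2).
Iteration 3: no outgoing edges from {n2}; recursion stops.
SUM(k) = 0 + 1 + 1 + 2 = 4.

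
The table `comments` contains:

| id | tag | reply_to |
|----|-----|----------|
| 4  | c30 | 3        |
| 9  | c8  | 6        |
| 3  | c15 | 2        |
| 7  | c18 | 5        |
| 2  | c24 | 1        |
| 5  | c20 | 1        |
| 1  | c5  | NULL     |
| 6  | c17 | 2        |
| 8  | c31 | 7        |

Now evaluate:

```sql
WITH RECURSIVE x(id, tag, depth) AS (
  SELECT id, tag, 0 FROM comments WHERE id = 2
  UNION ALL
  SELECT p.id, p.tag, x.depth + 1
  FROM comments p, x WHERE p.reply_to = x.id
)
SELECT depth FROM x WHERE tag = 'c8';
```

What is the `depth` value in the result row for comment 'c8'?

Base: id=2 (c24) at depth 0.
Iteration 1: rows with reply_to in {2} -> c15 (id 3, depth 1), c17 (id 6, depth 1).
Iteration 2: rows with reply_to in {3,6} -> c30 (id 4, depth 2), c8 (id 9, depth 2).
Iteration 3: no rows with reply_to in {4,9}; recursion stops.

2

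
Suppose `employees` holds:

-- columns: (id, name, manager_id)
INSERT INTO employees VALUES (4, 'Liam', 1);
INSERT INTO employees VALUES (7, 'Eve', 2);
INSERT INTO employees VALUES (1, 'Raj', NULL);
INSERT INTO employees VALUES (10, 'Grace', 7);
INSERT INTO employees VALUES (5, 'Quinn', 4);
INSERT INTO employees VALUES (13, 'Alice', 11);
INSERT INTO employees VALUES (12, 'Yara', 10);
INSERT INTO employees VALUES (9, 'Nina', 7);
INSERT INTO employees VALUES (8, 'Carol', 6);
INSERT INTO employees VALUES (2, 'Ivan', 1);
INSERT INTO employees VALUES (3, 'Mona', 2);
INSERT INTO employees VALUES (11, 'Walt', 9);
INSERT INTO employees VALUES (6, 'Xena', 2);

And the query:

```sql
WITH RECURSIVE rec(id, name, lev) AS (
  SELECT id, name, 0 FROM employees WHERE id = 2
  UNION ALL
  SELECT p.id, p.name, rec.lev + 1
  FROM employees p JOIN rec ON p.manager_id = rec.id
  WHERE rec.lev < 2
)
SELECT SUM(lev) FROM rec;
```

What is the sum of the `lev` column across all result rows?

9

Base: id=2 (Ivan) at lev 0.
Iteration 1: rows with manager_id in {2} -> Mona (id 3, lev 1), Xena (id 6, lev 1), Eve (id 7, lev 1).
Iteration 2: rows with manager_id in {3,6,7} -> Carol (id 8, lev 2), Nina (id 9, lev 2), Grace (id 10, lev 2).
Iteration 3: lev < 2 fails for all current rows; recursion stops.
SUM(lev) = 0 + 1 + 1 + 1 + 2 + 2 + 2 = 9.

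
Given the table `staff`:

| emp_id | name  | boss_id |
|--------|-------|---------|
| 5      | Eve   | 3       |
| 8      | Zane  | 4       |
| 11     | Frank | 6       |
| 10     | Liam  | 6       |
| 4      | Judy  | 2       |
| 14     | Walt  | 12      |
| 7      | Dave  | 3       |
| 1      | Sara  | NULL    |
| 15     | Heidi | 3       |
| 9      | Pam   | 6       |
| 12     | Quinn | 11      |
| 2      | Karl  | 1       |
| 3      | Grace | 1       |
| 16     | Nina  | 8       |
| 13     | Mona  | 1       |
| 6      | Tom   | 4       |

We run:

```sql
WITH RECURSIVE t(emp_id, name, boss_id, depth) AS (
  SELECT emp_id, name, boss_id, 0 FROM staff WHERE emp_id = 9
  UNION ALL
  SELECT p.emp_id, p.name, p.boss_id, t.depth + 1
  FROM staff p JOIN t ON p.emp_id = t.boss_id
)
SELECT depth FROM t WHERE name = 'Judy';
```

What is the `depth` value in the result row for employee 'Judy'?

Base: emp_id=9 (Pam), boss_id=6, depth 0.
Iteration 1: join on emp_id=6 -> Tom (id 6, boss_id=4, depth 1).
Iteration 2: join on emp_id=4 -> Judy (id 4, boss_id=2, depth 2).
Iteration 3: join on emp_id=2 -> Karl (id 2, boss_id=1, depth 3).
Iteration 4: join on emp_id=1 -> Sara (id 1, boss_id=NULL, depth 4).
Iteration 5: boss_id is NULL; no match; recursion stops.

2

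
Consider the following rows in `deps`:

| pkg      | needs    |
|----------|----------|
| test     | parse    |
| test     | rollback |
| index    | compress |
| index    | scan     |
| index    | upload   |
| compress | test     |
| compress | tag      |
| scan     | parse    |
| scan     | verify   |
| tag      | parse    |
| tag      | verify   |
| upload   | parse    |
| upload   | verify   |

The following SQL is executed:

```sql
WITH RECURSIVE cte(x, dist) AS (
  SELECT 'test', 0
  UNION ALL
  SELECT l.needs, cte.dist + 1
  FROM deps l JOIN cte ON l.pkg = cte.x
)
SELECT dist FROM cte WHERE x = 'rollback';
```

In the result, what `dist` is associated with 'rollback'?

1

Base: (test, dist=0).
Iteration 1: edges from {test} -> (parse, dist=1), (rollback, dist=1).
Iteration 2: no outgoing edges from {parse,rollback}; recursion stops.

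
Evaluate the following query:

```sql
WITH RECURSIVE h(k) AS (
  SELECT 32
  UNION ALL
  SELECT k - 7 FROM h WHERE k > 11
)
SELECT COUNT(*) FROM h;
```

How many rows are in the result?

4

Base: k=32.
Iteration 1: 32 > 11 holds -> k = 32 - 7 = 25.
Iteration 2: 25 > 11 holds -> k = 25 - 7 = 18.
Iteration 3: 18 > 11 holds -> k = 18 - 7 = 11.
Iteration 4: 11 > 11 fails; recursion stops.
Total rows emitted: 4.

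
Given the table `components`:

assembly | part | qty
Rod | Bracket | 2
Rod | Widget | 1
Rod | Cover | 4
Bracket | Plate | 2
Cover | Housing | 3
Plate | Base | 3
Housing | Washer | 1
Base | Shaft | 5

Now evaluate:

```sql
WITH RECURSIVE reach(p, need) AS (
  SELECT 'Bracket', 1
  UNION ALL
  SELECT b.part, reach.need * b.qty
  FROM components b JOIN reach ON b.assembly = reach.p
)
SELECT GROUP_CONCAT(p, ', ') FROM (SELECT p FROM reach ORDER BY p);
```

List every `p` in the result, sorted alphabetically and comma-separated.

Base, Bracket, Plate, Shaft

Base: (Bracket, need=1).
Iteration 1: components of {Bracket} -> Plate = 1*2 = 2.
Iteration 2: components of {Plate} -> Base = 2*3 = 6.
Iteration 3: components of {Base} -> Shaft = 6*5 = 30.
Iteration 4: no further components; recursion stops.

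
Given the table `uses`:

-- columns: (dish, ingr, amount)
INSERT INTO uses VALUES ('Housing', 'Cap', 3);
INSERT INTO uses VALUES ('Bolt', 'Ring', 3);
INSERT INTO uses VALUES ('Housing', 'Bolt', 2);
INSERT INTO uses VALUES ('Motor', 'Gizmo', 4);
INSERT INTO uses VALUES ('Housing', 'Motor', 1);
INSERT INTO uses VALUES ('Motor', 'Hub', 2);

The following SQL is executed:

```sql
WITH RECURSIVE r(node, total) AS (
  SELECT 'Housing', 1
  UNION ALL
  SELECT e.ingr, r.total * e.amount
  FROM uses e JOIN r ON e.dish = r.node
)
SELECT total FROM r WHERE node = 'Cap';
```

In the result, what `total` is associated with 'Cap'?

3

Base: (Housing, total=1).
Iteration 1: components of {Housing} -> Bolt = 1*2 = 2, Cap = 1*3 = 3, Motor = 1*1 = 1.
Iteration 2: components of {Bolt,Cap,Motor} -> Gizmo = 1*4 = 4, Hub = 1*2 = 2, Ring = 2*3 = 6.
Iteration 3: no further components; recursion stops.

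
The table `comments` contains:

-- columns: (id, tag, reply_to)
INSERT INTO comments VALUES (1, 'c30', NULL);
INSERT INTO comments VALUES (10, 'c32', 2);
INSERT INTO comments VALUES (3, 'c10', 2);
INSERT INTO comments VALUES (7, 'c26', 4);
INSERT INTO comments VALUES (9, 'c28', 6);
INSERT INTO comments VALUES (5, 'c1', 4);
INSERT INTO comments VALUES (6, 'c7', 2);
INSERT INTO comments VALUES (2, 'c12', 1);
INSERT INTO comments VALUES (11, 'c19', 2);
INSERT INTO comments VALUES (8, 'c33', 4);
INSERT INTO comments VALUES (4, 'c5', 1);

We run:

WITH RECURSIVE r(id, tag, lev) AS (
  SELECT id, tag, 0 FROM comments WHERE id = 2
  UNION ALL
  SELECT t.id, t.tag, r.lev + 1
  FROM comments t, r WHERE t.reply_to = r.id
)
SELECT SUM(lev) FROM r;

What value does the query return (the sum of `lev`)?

6

Base: id=2 (c12) at lev 0.
Iteration 1: rows with reply_to in {2} -> c10 (id 3, lev 1), c7 (id 6, lev 1), c32 (id 10, lev 1), c19 (id 11, lev 1).
Iteration 2: rows with reply_to in {3,6,10,11} -> c28 (id 9, lev 2).
Iteration 3: no rows with reply_to in {9}; recursion stops.
SUM(lev) = 0 + 1 + 1 + 1 + 1 + 2 = 6.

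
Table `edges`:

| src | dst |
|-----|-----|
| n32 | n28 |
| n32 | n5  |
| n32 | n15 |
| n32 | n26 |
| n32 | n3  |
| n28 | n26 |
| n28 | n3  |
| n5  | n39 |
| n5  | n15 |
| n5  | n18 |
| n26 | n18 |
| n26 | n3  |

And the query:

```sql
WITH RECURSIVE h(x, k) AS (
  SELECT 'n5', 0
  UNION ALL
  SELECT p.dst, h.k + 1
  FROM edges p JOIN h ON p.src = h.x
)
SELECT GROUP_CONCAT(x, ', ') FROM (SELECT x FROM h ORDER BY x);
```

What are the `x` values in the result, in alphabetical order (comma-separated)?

Base: (n5, k=0).
Iteration 1: edges from {n5} -> (n15, k=1), (n18, k=1), (n39, k=1).
Iteration 2: no outgoing edges from {n15,n18,n39}; recursion stops.

n15, n18, n39, n5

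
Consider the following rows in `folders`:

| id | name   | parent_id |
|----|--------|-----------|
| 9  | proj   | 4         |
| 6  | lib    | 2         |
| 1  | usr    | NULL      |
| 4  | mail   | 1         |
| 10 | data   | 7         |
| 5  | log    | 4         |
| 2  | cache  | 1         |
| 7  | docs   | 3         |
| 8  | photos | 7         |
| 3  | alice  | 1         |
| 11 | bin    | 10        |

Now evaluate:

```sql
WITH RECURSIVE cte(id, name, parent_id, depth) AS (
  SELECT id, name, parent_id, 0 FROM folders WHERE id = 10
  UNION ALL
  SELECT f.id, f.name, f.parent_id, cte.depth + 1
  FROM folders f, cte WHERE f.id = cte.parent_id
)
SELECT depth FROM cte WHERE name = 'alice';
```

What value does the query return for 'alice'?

2

Base: id=10 (data), parent_id=7, depth 0.
Iteration 1: join on id=7 -> docs (id 7, parent_id=3, depth 1).
Iteration 2: join on id=3 -> alice (id 3, parent_id=1, depth 2).
Iteration 3: join on id=1 -> usr (id 1, parent_id=NULL, depth 3).
Iteration 4: parent_id is NULL; no match; recursion stops.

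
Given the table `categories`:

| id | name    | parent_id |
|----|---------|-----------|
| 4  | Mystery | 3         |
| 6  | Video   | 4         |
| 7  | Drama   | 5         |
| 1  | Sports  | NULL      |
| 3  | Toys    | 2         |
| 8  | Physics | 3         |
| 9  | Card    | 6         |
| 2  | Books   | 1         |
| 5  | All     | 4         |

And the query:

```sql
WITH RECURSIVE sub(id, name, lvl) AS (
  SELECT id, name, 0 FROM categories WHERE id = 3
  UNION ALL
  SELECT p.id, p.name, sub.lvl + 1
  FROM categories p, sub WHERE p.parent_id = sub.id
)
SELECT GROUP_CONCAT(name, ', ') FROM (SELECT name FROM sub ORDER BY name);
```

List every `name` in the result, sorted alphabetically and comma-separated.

All, Card, Drama, Mystery, Physics, Toys, Video

Base: id=3 (Toys) at lvl 0.
Iteration 1: rows with parent_id in {3} -> Mystery (id 4, lvl 1), Physics (id 8, lvl 1).
Iteration 2: rows with parent_id in {4,8} -> All (id 5, lvl 2), Video (id 6, lvl 2).
Iteration 3: rows with parent_id in {5,6} -> Drama (id 7, lvl 3), Card (id 9, lvl 3).
Iteration 4: no rows with parent_id in {7,9}; recursion stops.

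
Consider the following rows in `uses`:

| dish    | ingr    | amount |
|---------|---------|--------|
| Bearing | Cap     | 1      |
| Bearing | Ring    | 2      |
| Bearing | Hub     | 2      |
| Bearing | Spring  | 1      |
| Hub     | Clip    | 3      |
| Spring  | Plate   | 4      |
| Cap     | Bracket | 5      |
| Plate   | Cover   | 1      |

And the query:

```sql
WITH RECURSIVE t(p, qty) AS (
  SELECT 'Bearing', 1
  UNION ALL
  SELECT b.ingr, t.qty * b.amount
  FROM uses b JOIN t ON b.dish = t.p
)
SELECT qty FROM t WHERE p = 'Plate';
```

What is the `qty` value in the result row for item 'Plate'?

Base: (Bearing, qty=1).
Iteration 1: components of {Bearing} -> Cap = 1*1 = 1, Hub = 1*2 = 2, Ring = 1*2 = 2, Spring = 1*1 = 1.
Iteration 2: components of {Cap,Hub,Ring,Spring} -> Bracket = 1*5 = 5, Clip = 2*3 = 6, Plate = 1*4 = 4.
Iteration 3: components of {Bracket,Clip,Plate} -> Cover = 4*1 = 4.
Iteration 4: no further components; recursion stops.

4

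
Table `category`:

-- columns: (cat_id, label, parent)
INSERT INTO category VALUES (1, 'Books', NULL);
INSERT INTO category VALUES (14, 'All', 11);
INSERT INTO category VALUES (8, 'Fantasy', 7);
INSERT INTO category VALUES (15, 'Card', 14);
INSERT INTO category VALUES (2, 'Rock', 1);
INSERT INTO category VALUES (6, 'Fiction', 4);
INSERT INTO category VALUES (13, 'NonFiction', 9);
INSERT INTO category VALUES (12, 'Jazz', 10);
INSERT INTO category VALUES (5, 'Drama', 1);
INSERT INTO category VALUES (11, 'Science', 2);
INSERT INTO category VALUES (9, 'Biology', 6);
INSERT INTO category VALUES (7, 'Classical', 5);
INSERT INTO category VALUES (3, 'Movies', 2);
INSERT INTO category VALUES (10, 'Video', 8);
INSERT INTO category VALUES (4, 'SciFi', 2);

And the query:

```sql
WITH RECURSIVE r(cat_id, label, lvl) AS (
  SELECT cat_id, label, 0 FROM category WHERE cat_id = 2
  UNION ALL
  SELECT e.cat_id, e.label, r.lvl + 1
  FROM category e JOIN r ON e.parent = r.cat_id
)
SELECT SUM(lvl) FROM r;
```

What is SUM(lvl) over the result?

17

Base: cat_id=2 (Rock) at lvl 0.
Iteration 1: rows with parent in {2} -> Movies (id 3, lvl 1), SciFi (id 4, lvl 1), Science (id 11, lvl 1).
Iteration 2: rows with parent in {3,4,11} -> Fiction (id 6, lvl 2), All (id 14, lvl 2).
Iteration 3: rows with parent in {6,14} -> Biology (id 9, lvl 3), Card (id 15, lvl 3).
Iteration 4: rows with parent in {9,15} -> NonFiction (id 13, lvl 4).
Iteration 5: no rows with parent in {13}; recursion stops.
SUM(lvl) = 0 + 1 + 1 + 1 + 2 + 2 + 3 + 3 + 4 = 17.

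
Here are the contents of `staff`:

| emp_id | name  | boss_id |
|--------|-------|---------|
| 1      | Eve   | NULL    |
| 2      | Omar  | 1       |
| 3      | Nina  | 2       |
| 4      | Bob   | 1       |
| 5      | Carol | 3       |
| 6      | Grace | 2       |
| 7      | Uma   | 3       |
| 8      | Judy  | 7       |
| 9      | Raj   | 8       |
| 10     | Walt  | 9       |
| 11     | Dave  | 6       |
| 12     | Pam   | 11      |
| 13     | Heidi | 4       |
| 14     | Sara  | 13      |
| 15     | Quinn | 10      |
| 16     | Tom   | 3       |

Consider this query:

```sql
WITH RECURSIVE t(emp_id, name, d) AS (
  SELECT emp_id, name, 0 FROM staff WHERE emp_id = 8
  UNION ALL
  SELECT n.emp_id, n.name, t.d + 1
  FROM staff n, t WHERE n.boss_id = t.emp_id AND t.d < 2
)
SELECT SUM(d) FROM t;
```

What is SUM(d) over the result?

Base: emp_id=8 (Judy) at d 0.
Iteration 1: rows with boss_id in {8} -> Raj (id 9, d 1).
Iteration 2: rows with boss_id in {9} -> Walt (id 10, d 2).
Iteration 3: d < 2 fails for all current rows; recursion stops.
SUM(d) = 0 + 1 + 2 = 3.

3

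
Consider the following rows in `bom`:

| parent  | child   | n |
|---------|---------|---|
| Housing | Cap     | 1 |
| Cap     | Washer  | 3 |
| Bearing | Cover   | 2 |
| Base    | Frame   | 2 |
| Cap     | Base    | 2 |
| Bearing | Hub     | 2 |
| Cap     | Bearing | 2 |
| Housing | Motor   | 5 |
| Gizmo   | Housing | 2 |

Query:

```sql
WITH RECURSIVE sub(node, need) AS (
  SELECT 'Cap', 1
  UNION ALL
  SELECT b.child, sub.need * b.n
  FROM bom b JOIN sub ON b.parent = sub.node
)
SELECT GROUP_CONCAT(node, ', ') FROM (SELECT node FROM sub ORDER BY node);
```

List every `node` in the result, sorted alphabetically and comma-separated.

Base, Bearing, Cap, Cover, Frame, Hub, Washer

Base: (Cap, need=1).
Iteration 1: components of {Cap} -> Base = 1*2 = 2, Bearing = 1*2 = 2, Washer = 1*3 = 3.
Iteration 2: components of {Base,Bearing,Washer} -> Cover = 2*2 = 4, Frame = 2*2 = 4, Hub = 2*2 = 4.
Iteration 3: no further components; recursion stops.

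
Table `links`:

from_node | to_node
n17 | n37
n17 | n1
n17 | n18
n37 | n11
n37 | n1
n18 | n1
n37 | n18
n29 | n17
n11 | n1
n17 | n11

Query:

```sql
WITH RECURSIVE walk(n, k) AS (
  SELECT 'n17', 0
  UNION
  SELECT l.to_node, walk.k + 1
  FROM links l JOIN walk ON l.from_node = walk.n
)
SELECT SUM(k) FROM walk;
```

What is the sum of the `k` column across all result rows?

13

Base: (n17, k=0).
Iteration 1: edges from {n17} -> (n1, k=1), (n11, k=1), (n18, k=1), (n37, k=1).
Iteration 2: edges from {n1,n11,n18,n37} -> (n1, k=2), (n11, k=2), (n18, k=2). [UNION drops 2 duplicate row(s)]
Iteration 3: edges from {n1,n11,n18} -> (n1, k=3). [UNION drops 1 duplicate row(s)]
Iteration 4: no outgoing edges from {n1}; recursion stops.
SUM(k) = 0 + 1 + 1 + 1 + 1 + 2 + 2 + 2 + 3 = 13.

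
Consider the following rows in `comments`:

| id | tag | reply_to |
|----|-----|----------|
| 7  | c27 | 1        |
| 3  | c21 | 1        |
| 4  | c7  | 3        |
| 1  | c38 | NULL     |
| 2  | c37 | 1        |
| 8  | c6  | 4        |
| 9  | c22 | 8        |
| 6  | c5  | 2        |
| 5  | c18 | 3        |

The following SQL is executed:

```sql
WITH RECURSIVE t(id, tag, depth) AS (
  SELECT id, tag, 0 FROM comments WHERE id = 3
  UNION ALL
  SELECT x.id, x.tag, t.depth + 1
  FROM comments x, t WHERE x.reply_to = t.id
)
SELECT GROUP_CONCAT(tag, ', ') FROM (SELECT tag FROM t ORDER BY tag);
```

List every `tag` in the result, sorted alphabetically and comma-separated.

Base: id=3 (c21) at depth 0.
Iteration 1: rows with reply_to in {3} -> c7 (id 4, depth 1), c18 (id 5, depth 1).
Iteration 2: rows with reply_to in {4,5} -> c6 (id 8, depth 2).
Iteration 3: rows with reply_to in {8} -> c22 (id 9, depth 3).
Iteration 4: no rows with reply_to in {9}; recursion stops.

c18, c21, c22, c6, c7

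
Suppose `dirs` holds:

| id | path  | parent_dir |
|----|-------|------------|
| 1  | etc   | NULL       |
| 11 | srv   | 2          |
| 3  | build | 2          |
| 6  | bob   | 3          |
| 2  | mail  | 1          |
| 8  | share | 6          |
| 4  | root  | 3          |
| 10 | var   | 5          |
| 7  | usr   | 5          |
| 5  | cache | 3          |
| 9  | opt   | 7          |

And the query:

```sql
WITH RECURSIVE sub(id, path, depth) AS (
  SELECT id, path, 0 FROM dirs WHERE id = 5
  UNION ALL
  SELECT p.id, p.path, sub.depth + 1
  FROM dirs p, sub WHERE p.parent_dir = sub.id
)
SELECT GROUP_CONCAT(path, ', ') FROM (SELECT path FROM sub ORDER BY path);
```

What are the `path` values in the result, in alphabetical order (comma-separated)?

cache, opt, usr, var

Base: id=5 (cache) at depth 0.
Iteration 1: rows with parent_dir in {5} -> usr (id 7, depth 1), var (id 10, depth 1).
Iteration 2: rows with parent_dir in {7,10} -> opt (id 9, depth 2).
Iteration 3: no rows with parent_dir in {9}; recursion stops.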